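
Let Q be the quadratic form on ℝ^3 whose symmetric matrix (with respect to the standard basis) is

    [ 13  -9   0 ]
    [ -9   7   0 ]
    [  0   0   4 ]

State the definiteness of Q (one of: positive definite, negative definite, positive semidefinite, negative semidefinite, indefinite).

Leading principal minors: Δ_1 = 13, Δ_2 = 10, Δ_3 = 40.
All leading principal minors are positive, so by Sylvester's criterion Q is positive definite.

positive definite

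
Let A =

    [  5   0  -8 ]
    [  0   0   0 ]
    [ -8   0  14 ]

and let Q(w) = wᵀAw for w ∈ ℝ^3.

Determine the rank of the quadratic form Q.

Symmetric row and column elimination reduces A to a congruent diagonal form with pivots 5, 0, 6/5.
That gives 2 positive, 1 zero pivots.
The rank is the number of nonzero pivots: 2.

2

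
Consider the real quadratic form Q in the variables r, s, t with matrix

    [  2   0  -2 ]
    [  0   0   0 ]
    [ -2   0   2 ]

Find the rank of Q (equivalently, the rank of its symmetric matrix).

Row-reducing A symmetrically gives the diagonal entries 2, 0, 0.
So there are 1 positive, 2 zero pivots.
The rank is the number of nonzero pivots: 1.

1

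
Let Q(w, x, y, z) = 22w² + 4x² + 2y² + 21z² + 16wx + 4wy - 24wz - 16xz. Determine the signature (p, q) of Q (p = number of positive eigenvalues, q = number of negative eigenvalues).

Write A = [[22, 8, 2, -12], [8, 4, 0, -8], [2, 0, 2, 0], [-12, -8, 0, 21]].
Row-reducing A symmetrically gives the diagonal entries 22, 12/11, 4/3, 1.
Counting signs: 4 positive.

(4, 0)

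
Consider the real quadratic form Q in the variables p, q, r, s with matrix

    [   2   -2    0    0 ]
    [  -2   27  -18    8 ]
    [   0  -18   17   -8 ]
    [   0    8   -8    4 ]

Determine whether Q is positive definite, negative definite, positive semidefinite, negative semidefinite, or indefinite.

positive definite

Congruent diagonalization of A (simultaneous row and column reduction) yields pivots 2, 25, 101/25, 20/101.
Counting signs: 4 positive.
Hence Q is positive definite.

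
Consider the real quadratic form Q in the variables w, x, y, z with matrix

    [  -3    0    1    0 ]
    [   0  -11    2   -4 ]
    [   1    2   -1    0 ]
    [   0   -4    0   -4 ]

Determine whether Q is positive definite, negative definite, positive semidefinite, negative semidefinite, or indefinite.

negative definite

Leading principal minors: Δ_1 = -3, Δ_2 = 33, Δ_3 = -10, Δ_4 = 8.
The signs alternate starting with Δ_1 < 0, so by Sylvester's criterion Q is negative definite.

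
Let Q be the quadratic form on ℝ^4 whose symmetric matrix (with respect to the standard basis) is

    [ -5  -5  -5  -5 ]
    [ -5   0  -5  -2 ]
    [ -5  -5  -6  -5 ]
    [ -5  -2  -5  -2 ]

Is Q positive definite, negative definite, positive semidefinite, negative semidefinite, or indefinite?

indefinite

Congruent diagonalization of A (simultaneous row and column reduction) yields pivots -5, 5, -1, 6/5.
That gives 2 positive, 2 negative pivots.
Hence Q is indefinite.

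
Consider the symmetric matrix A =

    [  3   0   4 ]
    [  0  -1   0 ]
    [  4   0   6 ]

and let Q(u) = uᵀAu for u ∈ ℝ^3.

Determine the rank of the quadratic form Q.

3

Symmetric row and column elimination reduces A to a congruent diagonal form with pivots 3, -1, 2/3.
So there are 2 positive, 1 negative pivots.
The rank is the number of nonzero pivots: 3.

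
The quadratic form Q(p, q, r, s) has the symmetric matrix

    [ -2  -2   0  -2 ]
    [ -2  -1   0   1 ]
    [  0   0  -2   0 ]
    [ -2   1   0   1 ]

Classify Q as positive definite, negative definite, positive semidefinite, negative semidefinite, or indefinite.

indefinite

Row-reducing A symmetrically gives the diagonal entries -2, 1, -2, -6.
So there are 1 positive, 3 negative pivots.
Hence Q is indefinite.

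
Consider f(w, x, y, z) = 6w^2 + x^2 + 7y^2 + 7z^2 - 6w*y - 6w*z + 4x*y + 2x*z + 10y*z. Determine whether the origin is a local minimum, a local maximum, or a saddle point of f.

local minimum

The Hessian at the origin is H = [[12, 0, -6, -6], [0, 2, 4, 2], [-6, 4, 14, 10], [-6, 2, 10, 14]].
Congruent diagonalization of H (simultaneous row and column reduction) yields pivots 12, 2, 3, 6.
Counting signs: 4 positive.
H is positive definite, so the origin is a strict local minimum.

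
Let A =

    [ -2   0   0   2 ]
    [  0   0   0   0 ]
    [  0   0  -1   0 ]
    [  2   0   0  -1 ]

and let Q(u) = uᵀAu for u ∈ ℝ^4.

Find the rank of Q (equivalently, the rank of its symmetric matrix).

Symmetric row and column elimination reduces A to a congruent diagonal form with pivots -2, 0, -1, 1.
So there are 1 positive, 2 negative, 1 zero pivots.
The rank is the number of nonzero pivots: 3.

3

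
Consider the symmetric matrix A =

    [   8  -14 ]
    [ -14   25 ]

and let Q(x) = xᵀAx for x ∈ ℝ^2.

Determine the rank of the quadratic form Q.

2

An LDLᵀ factorisation of A has diagonal entries 8, 1/2.
So there are 2 positive pivots.
The rank is the number of nonzero pivots: 2.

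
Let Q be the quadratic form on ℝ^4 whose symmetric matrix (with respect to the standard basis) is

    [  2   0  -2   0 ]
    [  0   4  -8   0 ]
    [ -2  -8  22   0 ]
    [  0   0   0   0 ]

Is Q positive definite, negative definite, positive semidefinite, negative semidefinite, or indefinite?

Row-reducing A symmetrically gives the diagonal entries 2, 4, 4, 0.
That gives 3 positive, 1 zero pivots.
Hence Q is positive semidefinite.

positive semidefinite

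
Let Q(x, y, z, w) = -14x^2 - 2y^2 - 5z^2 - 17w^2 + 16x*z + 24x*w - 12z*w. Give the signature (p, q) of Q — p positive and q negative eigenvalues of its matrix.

(0, 4)

The symmetric matrix is A = [[-14, 0, 8, 12], [0, -2, 0, 0], [8, 0, -5, -6], [12, 0, -6, -17]].
Row-reducing A symmetrically gives the diagonal entries -14, -2, -3/7, -5.
So there are 4 negative pivots.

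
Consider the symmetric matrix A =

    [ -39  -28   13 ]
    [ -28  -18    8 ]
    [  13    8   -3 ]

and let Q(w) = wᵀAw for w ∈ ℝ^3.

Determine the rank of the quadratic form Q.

An LDLᵀ factorisation of A has diagonal entries -39, 82/39, 20/41.
So there are 2 positive, 1 negative pivots.
The rank is the number of nonzero pivots: 3.

3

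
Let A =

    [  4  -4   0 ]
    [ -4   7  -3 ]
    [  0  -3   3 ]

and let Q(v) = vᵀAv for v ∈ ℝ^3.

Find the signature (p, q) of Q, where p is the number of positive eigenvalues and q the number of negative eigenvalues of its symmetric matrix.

(2, 0)

Congruent diagonalization of A (simultaneous row and column reduction) yields pivots 4, 3, 0.
So there are 2 positive, 1 zero pivots.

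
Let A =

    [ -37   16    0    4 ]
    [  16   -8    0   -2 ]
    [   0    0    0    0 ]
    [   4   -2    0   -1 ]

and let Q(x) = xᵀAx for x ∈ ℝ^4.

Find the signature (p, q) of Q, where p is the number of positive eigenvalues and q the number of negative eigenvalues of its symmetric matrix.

(0, 3)

Row-reducing A symmetrically gives the diagonal entries -37, -40/37, 0, -1/2.
So there are 3 negative, 1 zero pivots.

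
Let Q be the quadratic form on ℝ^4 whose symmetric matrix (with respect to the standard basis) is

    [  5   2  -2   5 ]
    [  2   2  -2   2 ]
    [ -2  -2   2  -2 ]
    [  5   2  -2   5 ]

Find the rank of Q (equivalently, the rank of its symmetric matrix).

2

Symmetric row and column elimination reduces A to a congruent diagonal form with pivots 5, 6/5, 0, 0.
So there are 2 positive, 2 zero pivots.
The rank is the number of nonzero pivots: 2.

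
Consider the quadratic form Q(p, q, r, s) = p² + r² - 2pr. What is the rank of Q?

1

The symmetric matrix is A = [[1, 0, -1, 0], [0, 0, 0, 0], [-1, 0, 1, 0], [0, 0, 0, 0]].
Applying the same elementary operations to the rows and columns of A produces a congruent diagonal matrix with entries 1, 0, 0, 0.
Counting signs: 1 positive, 3 zero.
The rank is the number of nonzero pivots: 1.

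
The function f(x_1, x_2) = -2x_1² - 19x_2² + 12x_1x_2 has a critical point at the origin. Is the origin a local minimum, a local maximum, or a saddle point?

local maximum

The Hessian at the origin is H = [[-4, 12], [12, -38]].
det H = -4·-38 − (12)² = 8 > 0 and H[1,1] = -4 < 0, so H is negative definite.
Therefore the origin is a local maximum.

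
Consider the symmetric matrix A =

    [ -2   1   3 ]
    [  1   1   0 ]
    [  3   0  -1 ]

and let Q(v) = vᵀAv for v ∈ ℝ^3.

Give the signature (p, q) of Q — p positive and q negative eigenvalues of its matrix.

(2, 1)

Applying the same elementary operations to the rows and columns of A produces a congruent diagonal matrix with entries -2, 3/2, 2.
That gives 2 positive, 1 negative pivots.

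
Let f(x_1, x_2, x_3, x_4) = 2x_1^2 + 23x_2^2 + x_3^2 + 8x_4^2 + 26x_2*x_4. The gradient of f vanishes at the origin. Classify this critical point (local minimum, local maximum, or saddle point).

local minimum

The Hessian at the origin is H = [[4, 0, 0, 0], [0, 46, 0, 26], [0, 0, 2, 0], [0, 26, 0, 16]].
Applying the same elementary operations to the rows and columns of H produces a congruent diagonal matrix with entries 4, 46, 2, 30/23.
So there are 4 positive pivots.
H is positive definite, so the origin is a strict local minimum.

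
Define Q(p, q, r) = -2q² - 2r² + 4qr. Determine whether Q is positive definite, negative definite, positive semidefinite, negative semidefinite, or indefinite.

The associated matrix is A = [[0, 0, 0], [0, -2, 2], [0, 2, -2]].
Symmetric row and column elimination reduces A to a congruent diagonal form with pivots 0, -2, 0.
That gives 1 negative, 2 zero pivots.
Hence Q is negative semidefinite.

negative semidefinite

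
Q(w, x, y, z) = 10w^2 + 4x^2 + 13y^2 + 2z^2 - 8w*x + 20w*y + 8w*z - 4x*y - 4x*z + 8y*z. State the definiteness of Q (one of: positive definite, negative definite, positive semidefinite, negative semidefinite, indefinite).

positive definite

The symmetric matrix of Q is A = [[10, -4, 10, 4], [-4, 4, -2, -2], [10, -2, 13, 4], [4, -2, 4, 2]].
Leading principal minors: Δ_1 = 10, Δ_2 = 24, Δ_3 = 32, Δ_4 = 8.
All leading principal minors are positive, so by Sylvester's criterion Q is positive definite.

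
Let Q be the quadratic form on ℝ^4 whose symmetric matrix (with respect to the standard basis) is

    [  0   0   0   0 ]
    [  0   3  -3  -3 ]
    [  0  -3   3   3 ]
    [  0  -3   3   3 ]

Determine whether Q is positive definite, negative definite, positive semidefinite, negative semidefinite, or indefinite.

Applying the same elementary operations to the rows and columns of A produces a congruent diagonal matrix with entries 0, 3, 0, 0.
That gives 1 positive, 3 zero pivots.
Hence Q is positive semidefinite.

positive semidefinite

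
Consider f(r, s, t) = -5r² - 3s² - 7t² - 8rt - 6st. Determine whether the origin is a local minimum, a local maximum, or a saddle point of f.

local maximum

The Hessian at the origin is H = [[-10, 0, -8], [0, -6, -6], [-8, -6, -14]].
Symmetric row and column elimination reduces H to a congruent diagonal form with pivots -10, -6, -8/5.
Counting signs: 3 negative.
H is negative definite, so the origin is a strict local maximum.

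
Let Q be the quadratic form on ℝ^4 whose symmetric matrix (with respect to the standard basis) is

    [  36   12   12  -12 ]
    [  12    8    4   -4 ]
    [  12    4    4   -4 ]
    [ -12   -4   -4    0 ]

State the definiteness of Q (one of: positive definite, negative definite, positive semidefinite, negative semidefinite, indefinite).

Congruent diagonalization of A (simultaneous row and column reduction) yields pivots 36, 4, 0, -4.
So there are 2 positive, 1 negative, 1 zero pivots.
Hence Q is indefinite.

indefinite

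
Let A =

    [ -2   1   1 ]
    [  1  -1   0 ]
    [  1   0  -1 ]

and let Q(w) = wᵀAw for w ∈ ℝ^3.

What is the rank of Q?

2

Applying the same elementary operations to the rows and columns of A produces a congruent diagonal matrix with entries -2, -1/2, 0.
Counting signs: 2 negative, 1 zero.
The rank is the number of nonzero pivots: 2.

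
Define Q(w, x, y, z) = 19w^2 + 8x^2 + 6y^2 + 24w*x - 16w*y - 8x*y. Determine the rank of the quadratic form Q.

2

The associated matrix is A = [[19, 12, -8, 0], [12, 8, -4, 0], [-8, -4, 6, 0], [0, 0, 0, 0]].
Applying the same elementary operations to the rows and columns of A produces a congruent diagonal matrix with entries 19, 8/19, 0, 0.
Counting signs: 2 positive, 2 zero.
The rank is the number of nonzero pivots: 2.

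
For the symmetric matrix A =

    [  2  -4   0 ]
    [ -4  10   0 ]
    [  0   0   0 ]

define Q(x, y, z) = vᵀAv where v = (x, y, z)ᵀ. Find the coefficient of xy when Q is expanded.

-8

The coefficient of xy is A[1,2] + A[2,1] = 2·(-4) = -8.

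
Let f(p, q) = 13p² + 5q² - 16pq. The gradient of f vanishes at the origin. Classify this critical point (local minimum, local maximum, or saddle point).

The Hessian at the origin is H = [[26, -16], [-16, 10]].
det H = 26·10 − (-16)² = 4 > 0 and H[1,1] = 26 > 0, so H is positive definite.
Therefore the origin is a local minimum.

local minimum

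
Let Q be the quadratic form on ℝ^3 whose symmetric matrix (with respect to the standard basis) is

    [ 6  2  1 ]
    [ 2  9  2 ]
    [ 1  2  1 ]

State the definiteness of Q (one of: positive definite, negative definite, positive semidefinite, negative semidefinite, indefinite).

Congruent diagonalization of A (simultaneous row and column reduction) yields pivots 6, 25/3, 1/2.
Counting signs: 3 positive.
Hence Q is positive definite.

positive definite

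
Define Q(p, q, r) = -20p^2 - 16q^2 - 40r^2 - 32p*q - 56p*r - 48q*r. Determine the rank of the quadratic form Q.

2

The associated matrix is A = [[-20, -16, -28], [-16, -16, -24], [-28, -24, -40]].
Symmetric row and column elimination reduces A to a congruent diagonal form with pivots -20, -16/5, 0.
So there are 2 negative, 1 zero pivots.
The rank is the number of nonzero pivots: 2.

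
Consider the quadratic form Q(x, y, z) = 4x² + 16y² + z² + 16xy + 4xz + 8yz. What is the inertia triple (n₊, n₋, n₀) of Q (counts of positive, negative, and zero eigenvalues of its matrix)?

Write A = [[4, 8, 2], [8, 16, 4], [2, 4, 1]].
Congruent diagonalization of A (simultaneous row and column reduction) yields pivots 4, 0, 0.
That gives 1 positive, 2 zero pivots.

(1, 0, 2)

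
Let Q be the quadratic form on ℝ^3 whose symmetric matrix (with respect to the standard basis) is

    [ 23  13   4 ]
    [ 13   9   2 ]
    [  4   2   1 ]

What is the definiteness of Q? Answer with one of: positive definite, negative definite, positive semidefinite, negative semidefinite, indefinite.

An LDLᵀ factorisation of A has diagonal entries 23, 38/23, 5/19.
So there are 3 positive pivots.
Hence Q is positive definite.

positive definite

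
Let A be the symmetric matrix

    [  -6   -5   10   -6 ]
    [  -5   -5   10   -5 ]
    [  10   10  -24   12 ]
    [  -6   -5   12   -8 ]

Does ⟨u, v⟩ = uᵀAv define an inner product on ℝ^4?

An LDLᵀ factorisation of A has diagonal entries -6, -5/6, -4, -1.
So there are 4 negative pivots.
Hence Q is negative definite.
⟨·,·⟩ is an inner product exactly when A is positive definite.

no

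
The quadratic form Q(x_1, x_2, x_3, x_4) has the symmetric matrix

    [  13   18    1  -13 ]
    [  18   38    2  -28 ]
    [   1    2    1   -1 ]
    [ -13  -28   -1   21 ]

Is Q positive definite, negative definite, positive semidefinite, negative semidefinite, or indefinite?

positive definite

Symmetric row and column elimination reduces A to a congruent diagonal form with pivots 13, 170/13, 76/85, 2/19.
Counting signs: 4 positive.
Hence Q is positive definite.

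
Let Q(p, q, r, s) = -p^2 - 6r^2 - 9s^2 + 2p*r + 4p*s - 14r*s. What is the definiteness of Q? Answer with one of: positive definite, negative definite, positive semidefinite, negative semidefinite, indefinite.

The symmetric matrix is A = [[-1, 0, 1, 2], [0, 0, 0, 0], [1, 0, -6, -7], [2, 0, -7, -9]].
Row-reducing A symmetrically gives the diagonal entries -1, 0, -5, 0.
So there are 2 negative, 2 zero pivots.
Hence Q is negative semidefinite.

negative semidefinite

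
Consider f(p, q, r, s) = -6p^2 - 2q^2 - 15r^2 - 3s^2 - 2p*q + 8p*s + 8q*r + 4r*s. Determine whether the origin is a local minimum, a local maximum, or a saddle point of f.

The Hessian at the origin is H = [[-12, -2, 0, 8], [-2, -4, 8, 0], [0, 8, -30, 4], [8, 0, 4, -6]].
An LDLᵀ factorisation of H has diagonal entries -12, -11/3, -138/11, -2/23.
Counting signs: 4 negative.
H is negative definite, so the origin is a strict local maximum.

local maximum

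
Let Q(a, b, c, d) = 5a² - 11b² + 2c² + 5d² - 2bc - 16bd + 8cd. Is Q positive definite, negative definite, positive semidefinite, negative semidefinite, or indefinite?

indefinite

The symmetric matrix is A = [[5, 0, 0, 0], [0, -11, -1, -8], [0, -1, 2, 4], [0, -8, 4, 5]].
Symmetric row and column elimination reduces A to a congruent diagonal form with pivots 5, -11, 23/11, 3/23.
Counting signs: 3 positive, 1 negative.
Hence Q is indefinite.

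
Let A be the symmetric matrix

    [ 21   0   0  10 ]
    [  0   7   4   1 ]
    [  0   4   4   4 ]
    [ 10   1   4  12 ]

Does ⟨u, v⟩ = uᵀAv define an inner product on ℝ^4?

Row-reducing A symmetrically gives the diagonal entries 21, 7, 12/7, 5/21.
So there are 4 positive pivots.
Hence Q is positive definite.
⟨·,·⟩ is an inner product exactly when A is positive definite.

yes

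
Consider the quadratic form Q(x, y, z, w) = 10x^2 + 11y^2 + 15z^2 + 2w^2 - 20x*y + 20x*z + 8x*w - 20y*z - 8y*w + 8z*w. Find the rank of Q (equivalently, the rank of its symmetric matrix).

The associated matrix is A = [[10, -10, 10, 4], [-10, 11, -10, -4], [10, -10, 15, 4], [4, -4, 4, 2]].
An LDLᵀ factorisation of A has diagonal entries 10, 1, 5, 2/5.
Counting signs: 4 positive.
The rank is the number of nonzero pivots: 4.

4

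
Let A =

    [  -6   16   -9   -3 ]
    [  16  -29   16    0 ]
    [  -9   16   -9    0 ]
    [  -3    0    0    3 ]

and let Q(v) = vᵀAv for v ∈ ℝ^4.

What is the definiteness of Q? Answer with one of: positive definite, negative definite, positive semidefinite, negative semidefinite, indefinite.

Symmetric row and column elimination reduces A to a congruent diagonal form with pivots -6, 41/3, -15/82, 0.
So there are 1 positive, 2 negative, 1 zero pivots.
Hence Q is indefinite.

indefinite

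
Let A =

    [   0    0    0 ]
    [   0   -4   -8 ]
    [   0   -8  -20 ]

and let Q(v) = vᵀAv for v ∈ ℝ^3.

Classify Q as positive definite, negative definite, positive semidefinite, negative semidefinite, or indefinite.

negative semidefinite

Row-reducing A symmetrically gives the diagonal entries 0, -4, -4.
That gives 2 negative, 1 zero pivots.
Hence Q is negative semidefinite.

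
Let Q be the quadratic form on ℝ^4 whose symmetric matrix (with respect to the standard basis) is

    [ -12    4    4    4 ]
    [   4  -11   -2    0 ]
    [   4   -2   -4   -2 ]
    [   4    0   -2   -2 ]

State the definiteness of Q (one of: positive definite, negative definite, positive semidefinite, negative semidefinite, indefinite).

negative definite

Row-reducing A symmetrically gives the diagonal entries -12, -29/3, -76/29, -5/19.
So there are 4 negative pivots.
Hence Q is negative definite.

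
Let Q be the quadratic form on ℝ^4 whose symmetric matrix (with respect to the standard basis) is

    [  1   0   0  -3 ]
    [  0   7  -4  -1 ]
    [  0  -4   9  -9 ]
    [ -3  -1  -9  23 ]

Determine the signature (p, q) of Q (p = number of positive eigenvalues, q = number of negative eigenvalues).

Applying the same elementary operations to the rows and columns of A produces a congruent diagonal matrix with entries 1, 7, 47/7, 10/47.
Counting signs: 4 positive.

(4, 0)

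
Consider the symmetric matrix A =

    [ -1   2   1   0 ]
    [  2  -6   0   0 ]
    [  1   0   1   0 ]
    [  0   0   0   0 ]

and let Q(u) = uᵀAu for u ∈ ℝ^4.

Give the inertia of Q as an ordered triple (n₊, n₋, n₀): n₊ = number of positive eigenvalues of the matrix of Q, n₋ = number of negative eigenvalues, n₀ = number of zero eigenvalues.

Symmetric row and column elimination reduces A to a congruent diagonal form with pivots -1, -2, 4, 0.
Counting signs: 1 positive, 2 negative, 1 zero.

(1, 2, 1)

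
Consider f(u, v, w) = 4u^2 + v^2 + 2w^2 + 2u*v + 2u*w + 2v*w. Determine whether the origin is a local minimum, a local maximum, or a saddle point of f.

The Hessian at the origin is H = [[8, 2, 2], [2, 2, 2], [2, 2, 4]].
Symmetric row and column elimination reduces H to a congruent diagonal form with pivots 8, 3/2, 2.
So there are 3 positive pivots.
H is positive definite, so the origin is a strict local minimum.

local minimum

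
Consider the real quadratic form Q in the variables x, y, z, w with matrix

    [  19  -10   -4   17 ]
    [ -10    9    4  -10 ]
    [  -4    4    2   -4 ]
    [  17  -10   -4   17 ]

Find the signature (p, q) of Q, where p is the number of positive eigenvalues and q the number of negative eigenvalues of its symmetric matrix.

(4, 0)

Symmetric row and column elimination reduces A to a congruent diagonal form with pivots 19, 71/19, 14/71, 10/7.
So there are 4 positive pivots.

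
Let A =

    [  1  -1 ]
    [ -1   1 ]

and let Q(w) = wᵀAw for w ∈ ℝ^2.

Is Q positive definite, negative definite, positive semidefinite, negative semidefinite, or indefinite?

positive semidefinite

For the 2×2 matrix [[1, -1], [-1, 1]]: det = 1·1 − (-1)² = 0, trace = 2.
det = 0 so one eigenvalue is zero; the form is semidefinite with the sign of the trace.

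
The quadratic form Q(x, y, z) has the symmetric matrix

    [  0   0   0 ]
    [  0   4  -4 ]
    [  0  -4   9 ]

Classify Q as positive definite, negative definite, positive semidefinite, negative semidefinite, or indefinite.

positive semidefinite

Symmetric row and column elimination reduces A to a congruent diagonal form with pivots 0, 4, 5.
So there are 2 positive, 1 zero pivots.
Hence Q is positive semidefinite.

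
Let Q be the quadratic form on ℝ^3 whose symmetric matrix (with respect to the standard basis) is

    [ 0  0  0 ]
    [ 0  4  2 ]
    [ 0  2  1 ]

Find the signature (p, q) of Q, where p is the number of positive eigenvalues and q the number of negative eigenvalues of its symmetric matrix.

(1, 0)

Congruent diagonalization of A (simultaneous row and column reduction) yields pivots 0, 4, 0.
Counting signs: 1 positive, 2 zero.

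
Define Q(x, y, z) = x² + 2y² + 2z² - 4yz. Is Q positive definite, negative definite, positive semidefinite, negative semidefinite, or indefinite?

The associated matrix is A = [[1, 0, 0], [0, 2, -2], [0, -2, 2]].
Applying the same elementary operations to the rows and columns of A produces a congruent diagonal matrix with entries 1, 2, 0.
So there are 2 positive, 1 zero pivots.
Hence Q is positive semidefinite.

positive semidefinite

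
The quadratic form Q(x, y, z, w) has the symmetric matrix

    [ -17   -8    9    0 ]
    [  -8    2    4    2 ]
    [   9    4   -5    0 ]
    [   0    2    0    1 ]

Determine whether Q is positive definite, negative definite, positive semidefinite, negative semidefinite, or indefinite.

Applying the same elementary operations to the rows and columns of A produces a congruent diagonal matrix with entries -17, 98/17, -12/49, 1/3.
So there are 2 positive, 2 negative pivots.
Hence Q is indefinite.

indefinite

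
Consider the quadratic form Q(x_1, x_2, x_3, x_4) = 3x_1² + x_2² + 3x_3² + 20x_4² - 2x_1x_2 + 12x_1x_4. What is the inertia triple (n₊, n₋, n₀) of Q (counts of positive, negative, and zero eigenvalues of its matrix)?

Write A = [[3, -1, 0, 6], [-1, 1, 0, 0], [0, 0, 3, 0], [6, 0, 0, 20]].
Row-reducing A symmetrically gives the diagonal entries 3, 2/3, 3, 2.
So there are 4 positive pivots.

(4, 0, 0)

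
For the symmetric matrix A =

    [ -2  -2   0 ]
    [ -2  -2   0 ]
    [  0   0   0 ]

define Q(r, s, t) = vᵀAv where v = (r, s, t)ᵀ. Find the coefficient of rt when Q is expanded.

The coefficient of rt is A[1,3] + A[3,1] = 2·0 = 0.

0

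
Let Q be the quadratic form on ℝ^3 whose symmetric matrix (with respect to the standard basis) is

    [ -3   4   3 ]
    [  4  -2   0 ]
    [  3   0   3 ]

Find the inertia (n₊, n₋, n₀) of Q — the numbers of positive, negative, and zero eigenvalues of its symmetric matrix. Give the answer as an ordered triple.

(2, 1, 0)

Row-reducing A symmetrically gives the diagonal entries -3, 10/3, 6/5.
That gives 2 positive, 1 negative pivots.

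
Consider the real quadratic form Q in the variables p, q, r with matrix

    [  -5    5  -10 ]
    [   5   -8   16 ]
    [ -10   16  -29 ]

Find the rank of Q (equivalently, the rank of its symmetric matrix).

3

Symmetric row and column elimination reduces A to a congruent diagonal form with pivots -5, -3, 3.
So there are 1 positive, 2 negative pivots.
The rank is the number of nonzero pivots: 3.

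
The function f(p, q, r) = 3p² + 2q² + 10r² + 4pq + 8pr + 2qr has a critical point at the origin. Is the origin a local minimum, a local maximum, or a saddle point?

local minimum

The Hessian at the origin is H = [[6, 4, 8], [4, 4, 2], [8, 2, 20]].
Congruent diagonalization of H (simultaneous row and column reduction) yields pivots 6, 4/3, 1.
Counting signs: 3 positive.
H is positive definite, so the origin is a strict local minimum.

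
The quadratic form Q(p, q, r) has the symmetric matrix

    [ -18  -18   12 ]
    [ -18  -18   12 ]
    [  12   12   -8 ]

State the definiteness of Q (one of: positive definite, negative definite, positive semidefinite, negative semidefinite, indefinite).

negative semidefinite

Congruent diagonalization of A (simultaneous row and column reduction) yields pivots -18, 0, 0.
So there are 1 negative, 2 zero pivots.
Hence Q is negative semidefinite.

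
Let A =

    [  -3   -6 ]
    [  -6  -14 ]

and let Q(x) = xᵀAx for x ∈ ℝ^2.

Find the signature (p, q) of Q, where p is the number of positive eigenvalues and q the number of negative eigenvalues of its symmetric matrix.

(0, 2)

An LDLᵀ factorisation of A has diagonal entries -3, -2.
So there are 2 negative pivots.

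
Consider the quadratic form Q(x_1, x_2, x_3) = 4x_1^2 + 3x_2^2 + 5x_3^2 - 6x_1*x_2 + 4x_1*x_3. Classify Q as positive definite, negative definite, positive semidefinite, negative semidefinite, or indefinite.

positive definite

The associated matrix is A = [[4, -3, 2], [-3, 3, 0], [2, 0, 5]].
An LDLᵀ factorisation of A has diagonal entries 4, 3/4, 1.
That gives 3 positive pivots.
Hence Q is positive definite.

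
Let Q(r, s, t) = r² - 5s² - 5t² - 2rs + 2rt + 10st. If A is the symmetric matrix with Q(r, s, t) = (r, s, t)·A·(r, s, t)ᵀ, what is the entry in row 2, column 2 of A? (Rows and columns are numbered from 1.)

-5

The coefficient of s² in Q is -5, and that is exactly A[2,2].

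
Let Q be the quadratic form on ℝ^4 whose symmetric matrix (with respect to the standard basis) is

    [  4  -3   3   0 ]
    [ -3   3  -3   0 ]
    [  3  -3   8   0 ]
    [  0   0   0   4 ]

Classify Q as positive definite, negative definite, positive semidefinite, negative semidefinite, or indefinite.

positive definite

Leading principal minors: Δ_1 = 4, Δ_2 = 3, Δ_3 = 15, Δ_4 = 60.
All leading principal minors are positive, so by Sylvester's criterion Q is positive definite.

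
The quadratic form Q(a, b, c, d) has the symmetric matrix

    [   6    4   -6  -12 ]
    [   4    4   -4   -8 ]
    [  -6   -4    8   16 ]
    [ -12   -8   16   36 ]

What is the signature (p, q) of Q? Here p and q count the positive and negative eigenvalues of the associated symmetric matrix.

(4, 0)

An LDLᵀ factorisation of A has diagonal entries 6, 4/3, 2, 4.
So there are 4 positive pivots.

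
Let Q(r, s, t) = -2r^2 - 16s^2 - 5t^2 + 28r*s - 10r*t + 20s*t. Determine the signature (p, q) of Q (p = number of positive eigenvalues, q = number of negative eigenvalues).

The associated matrix is A = [[-2, 14, -5], [14, -16, 10], [-5, 10, -5]].
Row-reducing A symmetrically gives the diagonal entries -2, 82, -5/41.
That gives 1 positive, 2 negative pivots.

(1, 2)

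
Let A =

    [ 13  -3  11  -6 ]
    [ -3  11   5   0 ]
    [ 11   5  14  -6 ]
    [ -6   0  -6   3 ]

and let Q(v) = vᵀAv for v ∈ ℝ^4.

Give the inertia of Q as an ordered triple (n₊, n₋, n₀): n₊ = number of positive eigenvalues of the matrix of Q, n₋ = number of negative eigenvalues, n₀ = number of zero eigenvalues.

An LDLᵀ factorisation of A has diagonal entries 13, 134/13, -55/67, 3/55.
That gives 3 positive, 1 negative pivots.

(3, 1, 0)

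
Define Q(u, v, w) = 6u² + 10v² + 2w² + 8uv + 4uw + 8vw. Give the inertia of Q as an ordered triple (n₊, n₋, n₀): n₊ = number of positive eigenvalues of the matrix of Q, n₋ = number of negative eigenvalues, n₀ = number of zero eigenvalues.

The associated matrix is A = [[6, 4, 2], [4, 10, 4], [2, 4, 2]].
Applying the same elementary operations to the rows and columns of A produces a congruent diagonal matrix with entries 6, 22/3, 4/11.
That gives 3 positive pivots.

(3, 0, 0)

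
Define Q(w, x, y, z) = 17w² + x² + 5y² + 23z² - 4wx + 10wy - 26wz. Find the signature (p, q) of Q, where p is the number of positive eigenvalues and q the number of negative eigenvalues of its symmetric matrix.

Write A = [[17, -2, 5, -13], [-2, 1, 0, 0], [5, 0, 5, 0], [-13, 0, 0, 23]].
Symmetric row and column elimination reduces A to a congruent diagonal form with pivots 17, 13/17, 40/13, 15/8.
That gives 4 positive pivots.

(4, 0)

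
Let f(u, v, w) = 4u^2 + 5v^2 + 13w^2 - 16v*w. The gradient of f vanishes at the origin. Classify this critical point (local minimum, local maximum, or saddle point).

local minimum

The Hessian at the origin is H = [[8, 0, 0], [0, 10, -16], [0, -16, 26]].
Symmetric row and column elimination reduces H to a congruent diagonal form with pivots 8, 10, 2/5.
So there are 3 positive pivots.
H is positive definite, so the origin is a strict local minimum.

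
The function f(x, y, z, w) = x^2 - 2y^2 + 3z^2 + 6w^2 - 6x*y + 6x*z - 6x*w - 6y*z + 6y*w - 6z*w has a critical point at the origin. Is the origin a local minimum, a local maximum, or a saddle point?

The Hessian at the origin is H = [[2, -6, 6, -6], [-6, -4, -6, 6], [6, -6, 6, -6], [-6, 6, -6, 12]].
Applying the same elementary operations to the rows and columns of H produces a congruent diagonal matrix with entries 2, -22, -60/11, 6.
So there are 2 positive, 2 negative pivots.
H is indefinite, so the origin is a saddle point.

saddle point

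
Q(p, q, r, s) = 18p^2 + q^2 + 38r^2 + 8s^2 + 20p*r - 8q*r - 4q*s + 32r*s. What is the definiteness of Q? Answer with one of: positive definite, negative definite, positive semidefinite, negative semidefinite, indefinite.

positive definite

The symmetric matrix of Q is A = [[18, 0, 10, 0], [0, 1, -4, -2], [10, -4, 38, 16], [0, -2, 16, 8]].
Leading principal minors: Δ_1 = 18, Δ_2 = 18, Δ_3 = 296, Δ_4 = 32.
All leading principal minors are positive, so by Sylvester's criterion Q is positive definite.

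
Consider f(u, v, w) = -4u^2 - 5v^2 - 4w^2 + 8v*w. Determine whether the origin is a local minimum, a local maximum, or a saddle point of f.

local maximum

The Hessian at the origin is H = [[-8, 0, 0], [0, -10, 8], [0, 8, -8]].
Congruent diagonalization of H (simultaneous row and column reduction) yields pivots -8, -10, -8/5.
Counting signs: 3 negative.
H is negative definite, so the origin is a strict local maximum.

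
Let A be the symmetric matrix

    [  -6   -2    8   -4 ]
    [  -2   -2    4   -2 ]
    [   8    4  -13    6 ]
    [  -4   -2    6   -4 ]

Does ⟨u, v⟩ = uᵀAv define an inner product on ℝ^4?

Leading principal minors: Δ_1 = -6, Δ_2 = 8, Δ_3 = -8, Δ_4 = 8.
The signs alternate starting with Δ_1 < 0, so by Sylvester's criterion Q is negative definite.
⟨·,·⟩ is an inner product exactly when A is positive definite.

no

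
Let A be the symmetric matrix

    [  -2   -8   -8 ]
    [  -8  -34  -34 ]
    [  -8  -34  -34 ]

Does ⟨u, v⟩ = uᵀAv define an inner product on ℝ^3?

Row-reducing A symmetrically gives the diagonal entries -2, -2, 0.
That gives 2 negative, 1 zero pivots.
Hence Q is negative semidefinite.
⟨·,·⟩ is an inner product exactly when A is positive definite.

no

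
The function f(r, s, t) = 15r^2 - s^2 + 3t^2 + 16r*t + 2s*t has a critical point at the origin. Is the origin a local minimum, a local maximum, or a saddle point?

saddle point

The Hessian at the origin is H = [[30, 0, 16], [0, -2, 2], [16, 2, 6]].
Congruent diagonalization of H (simultaneous row and column reduction) yields pivots 30, -2, -8/15.
Counting signs: 1 positive, 2 negative.
H is indefinite, so the origin is a saddle point.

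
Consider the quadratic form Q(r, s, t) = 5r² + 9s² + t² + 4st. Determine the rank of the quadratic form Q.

3

The associated matrix is A = [[5, 0, 0], [0, 9, 2], [0, 2, 1]].
Row-reducing A symmetrically gives the diagonal entries 5, 9, 5/9.
That gives 3 positive pivots.
The rank is the number of nonzero pivots: 3.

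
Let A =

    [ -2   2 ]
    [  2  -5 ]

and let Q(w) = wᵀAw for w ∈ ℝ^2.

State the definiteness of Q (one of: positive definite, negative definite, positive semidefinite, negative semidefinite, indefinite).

Congruent diagonalization of A (simultaneous row and column reduction) yields pivots -2, -3.
That gives 2 negative pivots.
Hence Q is negative definite.

negative definite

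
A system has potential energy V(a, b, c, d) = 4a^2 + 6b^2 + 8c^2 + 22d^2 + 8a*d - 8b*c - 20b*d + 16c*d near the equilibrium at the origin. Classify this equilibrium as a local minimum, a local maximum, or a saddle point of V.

The Hessian at the origin is H = [[8, 0, 0, 8], [0, 12, -8, -20], [0, -8, 16, 16], [8, -20, 16, 44]].
Applying the same elementary operations to the rows and columns of H produces a congruent diagonal matrix with entries 8, 12, 32/3, 2.
That gives 4 positive pivots.
H is positive definite, so the origin is a strict local minimum.

local minimum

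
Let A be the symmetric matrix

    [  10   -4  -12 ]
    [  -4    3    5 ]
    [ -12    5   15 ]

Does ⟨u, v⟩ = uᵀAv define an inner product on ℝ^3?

yes

Applying the same elementary operations to the rows and columns of A produces a congruent diagonal matrix with entries 10, 7/5, 4/7.
So there are 3 positive pivots.
Hence Q is positive definite.
⟨·,·⟩ is an inner product exactly when A is positive definite.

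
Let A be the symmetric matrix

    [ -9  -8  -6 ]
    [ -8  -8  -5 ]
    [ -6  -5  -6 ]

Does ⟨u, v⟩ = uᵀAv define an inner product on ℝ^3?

no

Applying the same elementary operations to the rows and columns of A produces a congruent diagonal matrix with entries -9, -8/9, -15/8.
So there are 3 negative pivots.
Hence Q is negative definite.
⟨·,·⟩ is an inner product exactly when A is positive definite.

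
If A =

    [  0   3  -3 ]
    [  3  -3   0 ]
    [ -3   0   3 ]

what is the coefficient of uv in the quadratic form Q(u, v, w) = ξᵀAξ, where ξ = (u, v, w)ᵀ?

The coefficient of uv is A[1,2] + A[2,1] = 2·3 = 6.

6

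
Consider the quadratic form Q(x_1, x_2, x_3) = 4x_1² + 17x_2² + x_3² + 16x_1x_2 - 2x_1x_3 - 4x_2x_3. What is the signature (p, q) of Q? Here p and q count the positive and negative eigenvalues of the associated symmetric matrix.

Write A = [[4, 8, -1], [8, 17, -2], [-1, -2, 1]].
Congruent diagonalization of A (simultaneous row and column reduction) yields pivots 4, 1, 3/4.
Counting signs: 3 positive.

(3, 0)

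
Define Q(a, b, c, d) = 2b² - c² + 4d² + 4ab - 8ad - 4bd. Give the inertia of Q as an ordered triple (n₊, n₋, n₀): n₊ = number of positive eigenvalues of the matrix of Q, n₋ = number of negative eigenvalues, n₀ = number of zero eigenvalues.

(2, 2, 0)

The symmetric matrix is A = [[0, 2, 0, -4], [2, 2, 0, -2], [0, 0, -1, 0], [-4, -2, 0, 4]].
By Sylvester's law of inertia any congruent diagonalization of A has 2 positive, 2 negative and 0 zero entries.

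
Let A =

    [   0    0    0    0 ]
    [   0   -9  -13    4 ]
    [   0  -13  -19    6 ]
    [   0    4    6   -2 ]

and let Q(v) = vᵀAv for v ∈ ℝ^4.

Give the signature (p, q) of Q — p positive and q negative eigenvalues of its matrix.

Symmetric row and column elimination reduces A to a congruent diagonal form with pivots 0, -9, -2/9, 0.
So there are 2 negative, 2 zero pivots.

(0, 2)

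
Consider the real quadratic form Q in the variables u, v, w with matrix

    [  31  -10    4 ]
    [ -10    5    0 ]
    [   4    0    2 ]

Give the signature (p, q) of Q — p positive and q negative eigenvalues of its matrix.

(3, 0)

Congruent diagonalization of A (simultaneous row and column reduction) yields pivots 31, 55/31, 6/11.
So there are 3 positive pivots.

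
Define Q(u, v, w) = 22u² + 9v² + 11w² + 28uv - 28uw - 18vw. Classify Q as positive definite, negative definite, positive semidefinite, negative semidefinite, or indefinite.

The associated matrix is A = [[22, 14, -14], [14, 9, -9], [-14, -9, 11]].
Symmetric row and column elimination reduces A to a congruent diagonal form with pivots 22, 1/11, 2.
Counting signs: 3 positive.
Hence Q is positive definite.

positive definite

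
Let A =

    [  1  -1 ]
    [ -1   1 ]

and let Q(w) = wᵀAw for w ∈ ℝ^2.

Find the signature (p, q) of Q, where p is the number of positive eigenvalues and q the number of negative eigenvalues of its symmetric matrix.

(1, 0)

Symmetric row and column elimination reduces A to a congruent diagonal form with pivots 1, 0.
That gives 1 positive, 1 zero pivots.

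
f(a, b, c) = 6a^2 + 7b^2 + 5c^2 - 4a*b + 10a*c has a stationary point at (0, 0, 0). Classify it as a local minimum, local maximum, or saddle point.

The Hessian at the origin is H = [[12, -4, 10], [-4, 14, 0], [10, 0, 10]].
Congruent diagonalization of H (simultaneous row and column reduction) yields pivots 12, 38/3, 15/19.
Counting signs: 3 positive.
H is positive definite, so the origin is a strict local minimum.

local minimum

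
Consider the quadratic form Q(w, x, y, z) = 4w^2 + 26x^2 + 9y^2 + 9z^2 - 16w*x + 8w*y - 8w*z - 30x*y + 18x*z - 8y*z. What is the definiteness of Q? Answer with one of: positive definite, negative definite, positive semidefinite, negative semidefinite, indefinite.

positive semidefinite

Write A = [[4, -8, 4, -4], [-8, 26, -15, 9], [4, -15, 9, -4], [-4, 9, -4, 9]].
Applying the same elementary operations to the rows and columns of A produces a congruent diagonal matrix with entries 4, 10, 1/10, 0.
So there are 3 positive, 1 zero pivots.
Hence Q is positive semidefinite.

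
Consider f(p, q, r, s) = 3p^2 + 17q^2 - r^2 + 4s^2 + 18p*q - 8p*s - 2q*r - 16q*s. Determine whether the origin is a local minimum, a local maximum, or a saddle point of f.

saddle point

The Hessian at the origin is H = [[6, 18, 0, -8], [18, 34, -2, -16], [0, -2, -2, 0], [-8, -16, 0, 8]].
Row-reducing H symmetrically gives the diagonal entries 6, -20, -9/5, 8/9.
So there are 2 positive, 2 negative pivots.
H is indefinite, so the origin is a saddle point.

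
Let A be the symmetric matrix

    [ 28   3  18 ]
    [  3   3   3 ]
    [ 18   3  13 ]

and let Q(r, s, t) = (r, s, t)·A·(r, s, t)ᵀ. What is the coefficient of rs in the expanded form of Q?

6

The coefficient of rs is A[1,2] + A[2,1] = 2·3 = 6.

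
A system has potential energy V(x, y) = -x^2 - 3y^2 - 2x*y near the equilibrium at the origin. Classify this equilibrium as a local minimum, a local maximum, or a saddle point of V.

local maximum

The Hessian at the origin is H = [[-2, -2], [-2, -6]].
det H = -2·-6 − (-2)² = 8 > 0 and H[1,1] = -2 < 0, so H is negative definite.
Therefore the origin is a local maximum.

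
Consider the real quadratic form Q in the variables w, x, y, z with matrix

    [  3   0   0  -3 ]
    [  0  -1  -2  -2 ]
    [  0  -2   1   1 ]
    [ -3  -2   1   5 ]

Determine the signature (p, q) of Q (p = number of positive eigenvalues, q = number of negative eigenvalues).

(3, 1)

An LDLᵀ factorisation of A has diagonal entries 3, -1, 5, 1.
That gives 3 positive, 1 negative pivots.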